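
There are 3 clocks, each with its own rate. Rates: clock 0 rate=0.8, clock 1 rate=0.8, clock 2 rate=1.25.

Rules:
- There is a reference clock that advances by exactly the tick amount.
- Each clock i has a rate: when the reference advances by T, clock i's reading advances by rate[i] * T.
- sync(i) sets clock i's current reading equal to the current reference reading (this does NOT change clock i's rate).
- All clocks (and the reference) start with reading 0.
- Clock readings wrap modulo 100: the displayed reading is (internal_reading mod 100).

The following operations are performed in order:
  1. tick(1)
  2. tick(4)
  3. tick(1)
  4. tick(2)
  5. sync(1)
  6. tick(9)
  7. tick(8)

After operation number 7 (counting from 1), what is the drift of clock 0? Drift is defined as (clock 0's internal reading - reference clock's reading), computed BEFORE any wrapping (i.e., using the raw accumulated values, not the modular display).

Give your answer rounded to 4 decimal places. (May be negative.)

Answer: -5.0000

Derivation:
After op 1 tick(1): ref=1.0000 raw=[0.8000 0.8000 1.2500]
After op 2 tick(4): ref=5.0000 raw=[4.0000 4.0000 6.2500]
After op 3 tick(1): ref=6.0000 raw=[4.8000 4.8000 7.5000]
After op 4 tick(2): ref=8.0000 raw=[6.4000 6.4000 10.0000]
After op 5 sync(1): ref=8.0000 raw=[6.4000 8.0000 10.0000]
After op 6 tick(9): ref=17.0000 raw=[13.6000 15.2000 21.2500]
After op 7 tick(8): ref=25.0000 raw=[20.0000 21.6000 31.2500]
Drift of clock 0 after op 7: 20.0000 - 25.0000 = -5.0000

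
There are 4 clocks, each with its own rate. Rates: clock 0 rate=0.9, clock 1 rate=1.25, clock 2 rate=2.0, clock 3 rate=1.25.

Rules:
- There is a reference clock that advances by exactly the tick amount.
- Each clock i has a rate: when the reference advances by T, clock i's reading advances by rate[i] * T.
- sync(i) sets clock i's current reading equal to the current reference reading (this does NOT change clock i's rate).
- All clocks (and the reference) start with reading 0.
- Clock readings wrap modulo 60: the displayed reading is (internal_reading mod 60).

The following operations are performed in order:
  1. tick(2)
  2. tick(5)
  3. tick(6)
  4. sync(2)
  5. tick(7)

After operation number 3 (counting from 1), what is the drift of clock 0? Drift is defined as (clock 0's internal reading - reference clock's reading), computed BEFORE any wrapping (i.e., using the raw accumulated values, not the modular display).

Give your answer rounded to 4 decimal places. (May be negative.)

Answer: -1.3000

Derivation:
After op 1 tick(2): ref=2.0000 raw=[1.8000 2.5000 4.0000 2.5000]
After op 2 tick(5): ref=7.0000 raw=[6.3000 8.7500 14.0000 8.7500]
After op 3 tick(6): ref=13.0000 raw=[11.7000 16.2500 26.0000 16.2500]
Drift of clock 0 after op 3: 11.7000 - 13.0000 = -1.3000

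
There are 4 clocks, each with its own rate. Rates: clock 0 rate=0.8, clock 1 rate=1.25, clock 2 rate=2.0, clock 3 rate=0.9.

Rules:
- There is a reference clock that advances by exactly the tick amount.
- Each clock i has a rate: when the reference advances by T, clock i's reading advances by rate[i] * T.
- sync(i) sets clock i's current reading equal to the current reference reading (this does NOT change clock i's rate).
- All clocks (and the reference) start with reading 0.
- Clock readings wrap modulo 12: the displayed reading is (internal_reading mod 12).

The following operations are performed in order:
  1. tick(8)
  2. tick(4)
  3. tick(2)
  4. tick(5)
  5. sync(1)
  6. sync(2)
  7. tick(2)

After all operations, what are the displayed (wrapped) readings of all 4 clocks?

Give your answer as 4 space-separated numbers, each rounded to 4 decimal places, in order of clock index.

After op 1 tick(8): ref=8.0000 raw=[6.4000 10.0000 16.0000 7.2000]
After op 2 tick(4): ref=12.0000 raw=[9.6000 15.0000 24.0000 10.8000]
After op 3 tick(2): ref=14.0000 raw=[11.2000 17.5000 28.0000 12.6000]
After op 4 tick(5): ref=19.0000 raw=[15.2000 23.7500 38.0000 17.1000]
After op 5 sync(1): ref=19.0000 raw=[15.2000 19.0000 38.0000 17.1000]
After op 6 sync(2): ref=19.0000 raw=[15.2000 19.0000 19.0000 17.1000]
After op 7 tick(2): ref=21.0000 raw=[16.8000 21.5000 23.0000 18.9000]
Wrap final raw readings (mod 12): 16.8000 mod 12 = 4.8000; 21.5000 mod 12 = 9.5000; 23.0000 mod 12 = 11.0000; 18.9000 mod 12 = 6.9000

Answer: 4.8000 9.5000 11.0000 6.9000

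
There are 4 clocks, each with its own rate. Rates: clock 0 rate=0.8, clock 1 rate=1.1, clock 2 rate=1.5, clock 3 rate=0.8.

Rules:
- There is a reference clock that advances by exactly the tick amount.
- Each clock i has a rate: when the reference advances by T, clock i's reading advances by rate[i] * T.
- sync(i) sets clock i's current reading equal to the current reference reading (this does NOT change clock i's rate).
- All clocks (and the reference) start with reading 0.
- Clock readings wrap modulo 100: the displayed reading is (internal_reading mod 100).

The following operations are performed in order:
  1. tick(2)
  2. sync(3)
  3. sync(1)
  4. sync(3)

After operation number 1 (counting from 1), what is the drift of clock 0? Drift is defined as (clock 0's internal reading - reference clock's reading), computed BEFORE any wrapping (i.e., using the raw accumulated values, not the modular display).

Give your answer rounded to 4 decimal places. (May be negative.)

After op 1 tick(2): ref=2.0000 raw=[1.6000 2.2000 3.0000 1.6000]
Drift of clock 0 after op 1: 1.6000 - 2.0000 = -0.4000

Answer: -0.4000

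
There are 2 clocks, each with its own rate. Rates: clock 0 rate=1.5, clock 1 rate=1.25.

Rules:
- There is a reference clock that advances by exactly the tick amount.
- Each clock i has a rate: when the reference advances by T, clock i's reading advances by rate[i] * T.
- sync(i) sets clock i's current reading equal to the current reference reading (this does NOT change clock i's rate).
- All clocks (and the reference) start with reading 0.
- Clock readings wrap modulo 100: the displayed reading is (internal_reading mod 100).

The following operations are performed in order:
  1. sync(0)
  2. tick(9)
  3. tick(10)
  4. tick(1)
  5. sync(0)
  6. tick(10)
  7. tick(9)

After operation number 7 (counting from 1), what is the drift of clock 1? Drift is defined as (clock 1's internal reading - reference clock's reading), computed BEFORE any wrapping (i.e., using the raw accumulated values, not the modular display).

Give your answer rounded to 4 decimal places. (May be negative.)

After op 1 sync(0): ref=0.0000 raw=[0.0000 0.0000]
After op 2 tick(9): ref=9.0000 raw=[13.5000 11.2500]
After op 3 tick(10): ref=19.0000 raw=[28.5000 23.7500]
After op 4 tick(1): ref=20.0000 raw=[30.0000 25.0000]
After op 5 sync(0): ref=20.0000 raw=[20.0000 25.0000]
After op 6 tick(10): ref=30.0000 raw=[35.0000 37.5000]
After op 7 tick(9): ref=39.0000 raw=[48.5000 48.7500]
Drift of clock 1 after op 7: 48.7500 - 39.0000 = 9.7500

Answer: 9.7500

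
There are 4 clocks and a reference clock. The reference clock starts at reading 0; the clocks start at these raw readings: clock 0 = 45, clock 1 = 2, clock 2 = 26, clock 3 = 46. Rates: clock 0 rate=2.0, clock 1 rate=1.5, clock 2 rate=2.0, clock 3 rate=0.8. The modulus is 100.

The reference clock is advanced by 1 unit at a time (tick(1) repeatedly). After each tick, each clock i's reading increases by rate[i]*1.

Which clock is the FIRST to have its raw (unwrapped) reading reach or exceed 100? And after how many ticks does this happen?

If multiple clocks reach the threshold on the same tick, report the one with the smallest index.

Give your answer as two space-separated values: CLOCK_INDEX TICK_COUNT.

clock 0: start=45, rate=2.0, needs 100-45 = 55; ticks = ceil(55/2.0) = ceil(27.5000) = 28; reading at tick 28 = 45 + 2.0*28 = 101.0000
clock 1: start=2, rate=1.5, needs 100-2 = 98; ticks = ceil(98/1.5) = ceil(65.3333) = 66; reading at tick 66 = 2 + 1.5*66 = 101.0000
clock 2: start=26, rate=2.0, needs 100-26 = 74; ticks = ceil(74/2.0) = ceil(37.0000) = 37; reading at tick 37 = 26 + 2.0*37 = 100.0000
clock 3: start=46, rate=0.8, needs 100-46 = 54; ticks = ceil(54/0.8) = ceil(67.5000) = 68; reading at tick 68 = 46 + 0.8*68 = 100.4000
Minimum tick count = 28; winners = [0]; smallest index = 0

Answer: 0 28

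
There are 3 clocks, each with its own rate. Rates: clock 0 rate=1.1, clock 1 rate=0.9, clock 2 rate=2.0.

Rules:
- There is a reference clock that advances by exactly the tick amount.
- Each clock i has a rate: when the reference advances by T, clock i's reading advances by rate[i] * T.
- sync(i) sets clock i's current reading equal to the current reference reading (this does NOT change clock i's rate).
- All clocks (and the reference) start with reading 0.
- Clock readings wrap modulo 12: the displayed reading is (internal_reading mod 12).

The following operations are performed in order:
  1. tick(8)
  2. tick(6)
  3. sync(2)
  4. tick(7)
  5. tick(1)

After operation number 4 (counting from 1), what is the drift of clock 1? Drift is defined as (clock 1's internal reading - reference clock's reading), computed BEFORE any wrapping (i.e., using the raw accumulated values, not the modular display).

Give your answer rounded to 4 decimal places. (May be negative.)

Answer: -2.1000

Derivation:
After op 1 tick(8): ref=8.0000 raw=[8.8000 7.2000 16.0000]
After op 2 tick(6): ref=14.0000 raw=[15.4000 12.6000 28.0000]
After op 3 sync(2): ref=14.0000 raw=[15.4000 12.6000 14.0000]
After op 4 tick(7): ref=21.0000 raw=[23.1000 18.9000 28.0000]
Drift of clock 1 after op 4: 18.9000 - 21.0000 = -2.1000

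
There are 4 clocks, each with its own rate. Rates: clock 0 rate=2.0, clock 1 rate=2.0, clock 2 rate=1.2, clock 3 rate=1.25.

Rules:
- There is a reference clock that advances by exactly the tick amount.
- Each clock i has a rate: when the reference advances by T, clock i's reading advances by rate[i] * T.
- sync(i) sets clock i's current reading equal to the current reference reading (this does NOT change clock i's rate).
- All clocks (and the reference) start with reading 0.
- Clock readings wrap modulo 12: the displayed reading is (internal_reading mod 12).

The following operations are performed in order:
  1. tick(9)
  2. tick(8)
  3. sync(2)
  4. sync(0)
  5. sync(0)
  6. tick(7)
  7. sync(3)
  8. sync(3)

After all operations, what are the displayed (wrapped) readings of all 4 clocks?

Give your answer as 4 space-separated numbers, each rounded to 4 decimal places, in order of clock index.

Answer: 7.0000 0.0000 1.4000 0.0000

Derivation:
After op 1 tick(9): ref=9.0000 raw=[18.0000 18.0000 10.8000 11.2500]
After op 2 tick(8): ref=17.0000 raw=[34.0000 34.0000 20.4000 21.2500]
After op 3 sync(2): ref=17.0000 raw=[34.0000 34.0000 17.0000 21.2500]
After op 4 sync(0): ref=17.0000 raw=[17.0000 34.0000 17.0000 21.2500]
After op 5 sync(0): ref=17.0000 raw=[17.0000 34.0000 17.0000 21.2500]
After op 6 tick(7): ref=24.0000 raw=[31.0000 48.0000 25.4000 30.0000]
After op 7 sync(3): ref=24.0000 raw=[31.0000 48.0000 25.4000 24.0000]
After op 8 sync(3): ref=24.0000 raw=[31.0000 48.0000 25.4000 24.0000]
Wrap final raw readings (mod 12): 31.0000 mod 12 = 7.0000; 48.0000 mod 12 = 0.0000; 25.4000 mod 12 = 1.4000; 24.0000 mod 12 = 0.0000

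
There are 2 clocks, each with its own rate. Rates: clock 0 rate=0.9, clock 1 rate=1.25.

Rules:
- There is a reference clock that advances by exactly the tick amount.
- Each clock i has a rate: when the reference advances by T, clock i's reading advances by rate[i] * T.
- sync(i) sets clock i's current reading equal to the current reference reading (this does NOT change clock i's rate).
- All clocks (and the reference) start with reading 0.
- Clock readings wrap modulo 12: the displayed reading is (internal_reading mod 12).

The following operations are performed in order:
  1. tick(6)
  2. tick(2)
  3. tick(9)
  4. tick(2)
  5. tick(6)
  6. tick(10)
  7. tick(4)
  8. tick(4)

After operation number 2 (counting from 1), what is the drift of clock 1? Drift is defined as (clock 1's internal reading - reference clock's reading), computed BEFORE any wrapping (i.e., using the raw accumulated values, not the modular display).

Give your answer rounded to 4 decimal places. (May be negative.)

Answer: 2.0000

Derivation:
After op 1 tick(6): ref=6.0000 raw=[5.4000 7.5000]
After op 2 tick(2): ref=8.0000 raw=[7.2000 10.0000]
Drift of clock 1 after op 2: 10.0000 - 8.0000 = 2.0000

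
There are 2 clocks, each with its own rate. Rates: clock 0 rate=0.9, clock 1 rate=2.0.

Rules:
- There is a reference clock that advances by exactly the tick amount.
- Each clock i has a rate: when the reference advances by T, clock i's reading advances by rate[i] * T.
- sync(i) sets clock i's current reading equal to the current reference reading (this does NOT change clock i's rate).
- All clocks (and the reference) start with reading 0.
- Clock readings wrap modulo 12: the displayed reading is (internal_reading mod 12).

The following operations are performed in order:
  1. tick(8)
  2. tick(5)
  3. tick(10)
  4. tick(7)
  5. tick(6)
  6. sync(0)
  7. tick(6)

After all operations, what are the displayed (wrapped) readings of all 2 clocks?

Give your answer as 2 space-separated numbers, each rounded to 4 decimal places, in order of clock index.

Answer: 5.4000 0.0000

Derivation:
After op 1 tick(8): ref=8.0000 raw=[7.2000 16.0000]
After op 2 tick(5): ref=13.0000 raw=[11.7000 26.0000]
After op 3 tick(10): ref=23.0000 raw=[20.7000 46.0000]
After op 4 tick(7): ref=30.0000 raw=[27.0000 60.0000]
After op 5 tick(6): ref=36.0000 raw=[32.4000 72.0000]
After op 6 sync(0): ref=36.0000 raw=[36.0000 72.0000]
After op 7 tick(6): ref=42.0000 raw=[41.4000 84.0000]
Wrap final raw readings (mod 12): 41.4000 mod 12 = 5.4000; 84.0000 mod 12 = 0.0000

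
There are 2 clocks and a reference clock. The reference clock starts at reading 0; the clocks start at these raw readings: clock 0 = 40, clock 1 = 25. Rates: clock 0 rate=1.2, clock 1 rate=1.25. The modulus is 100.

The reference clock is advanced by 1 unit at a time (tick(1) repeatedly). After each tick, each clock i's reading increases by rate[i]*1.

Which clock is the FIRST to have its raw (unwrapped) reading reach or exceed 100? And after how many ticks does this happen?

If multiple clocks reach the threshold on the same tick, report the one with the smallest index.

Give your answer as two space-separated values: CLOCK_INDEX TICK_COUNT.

clock 0: start=40, rate=1.2, needs 100-40 = 60; ticks = ceil(60/1.2) = ceil(50.0000) = 50; reading at tick 50 = 40 + 1.2*50 = 100.0000
clock 1: start=25, rate=1.25, needs 100-25 = 75; ticks = ceil(75/1.25) = ceil(60.0000) = 60; reading at tick 60 = 25 + 1.25*60 = 100.0000
Minimum tick count = 50; winners = [0]; smallest index = 0

Answer: 0 50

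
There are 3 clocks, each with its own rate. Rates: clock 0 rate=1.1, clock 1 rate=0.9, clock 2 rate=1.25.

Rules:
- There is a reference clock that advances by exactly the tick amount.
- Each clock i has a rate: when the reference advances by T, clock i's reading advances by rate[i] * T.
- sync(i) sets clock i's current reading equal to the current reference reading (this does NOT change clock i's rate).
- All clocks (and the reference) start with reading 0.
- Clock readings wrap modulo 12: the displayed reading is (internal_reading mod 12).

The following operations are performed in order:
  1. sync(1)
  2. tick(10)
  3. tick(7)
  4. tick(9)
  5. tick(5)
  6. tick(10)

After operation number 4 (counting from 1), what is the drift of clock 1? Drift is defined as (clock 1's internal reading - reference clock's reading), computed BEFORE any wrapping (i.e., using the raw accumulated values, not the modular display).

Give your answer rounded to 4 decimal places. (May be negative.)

After op 1 sync(1): ref=0.0000 raw=[0.0000 0.0000 0.0000]
After op 2 tick(10): ref=10.0000 raw=[11.0000 9.0000 12.5000]
After op 3 tick(7): ref=17.0000 raw=[18.7000 15.3000 21.2500]
After op 4 tick(9): ref=26.0000 raw=[28.6000 23.4000 32.5000]
Drift of clock 1 after op 4: 23.4000 - 26.0000 = -2.6000

Answer: -2.6000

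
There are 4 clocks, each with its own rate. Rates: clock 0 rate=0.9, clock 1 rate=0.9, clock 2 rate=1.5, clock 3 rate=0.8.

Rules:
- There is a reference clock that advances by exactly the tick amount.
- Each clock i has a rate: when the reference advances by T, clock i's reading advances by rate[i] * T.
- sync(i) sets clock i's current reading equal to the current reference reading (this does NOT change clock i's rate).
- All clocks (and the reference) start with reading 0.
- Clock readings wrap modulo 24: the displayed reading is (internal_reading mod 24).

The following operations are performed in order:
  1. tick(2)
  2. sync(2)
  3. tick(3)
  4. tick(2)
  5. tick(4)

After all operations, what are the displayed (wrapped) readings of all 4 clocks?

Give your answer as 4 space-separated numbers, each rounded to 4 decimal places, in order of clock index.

Answer: 9.9000 9.9000 15.5000 8.8000

Derivation:
After op 1 tick(2): ref=2.0000 raw=[1.8000 1.8000 3.0000 1.6000]
After op 2 sync(2): ref=2.0000 raw=[1.8000 1.8000 2.0000 1.6000]
After op 3 tick(3): ref=5.0000 raw=[4.5000 4.5000 6.5000 4.0000]
After op 4 tick(2): ref=7.0000 raw=[6.3000 6.3000 9.5000 5.6000]
After op 5 tick(4): ref=11.0000 raw=[9.9000 9.9000 15.5000 8.8000]
Wrap final raw readings (mod 24): 9.9000 mod 24 = 9.9000; 9.9000 mod 24 = 9.9000; 15.5000 mod 24 = 15.5000; 8.8000 mod 24 = 8.8000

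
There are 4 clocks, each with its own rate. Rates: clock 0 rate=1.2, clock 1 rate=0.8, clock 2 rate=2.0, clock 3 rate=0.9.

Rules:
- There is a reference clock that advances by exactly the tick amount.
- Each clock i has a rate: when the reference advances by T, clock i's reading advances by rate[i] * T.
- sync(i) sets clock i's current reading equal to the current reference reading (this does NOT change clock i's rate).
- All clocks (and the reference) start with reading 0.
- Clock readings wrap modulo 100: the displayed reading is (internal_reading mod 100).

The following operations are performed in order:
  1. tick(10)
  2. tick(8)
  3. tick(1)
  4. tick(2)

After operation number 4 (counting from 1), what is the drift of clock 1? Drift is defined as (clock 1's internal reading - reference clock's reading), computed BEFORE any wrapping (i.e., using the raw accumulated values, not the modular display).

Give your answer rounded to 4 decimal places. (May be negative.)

After op 1 tick(10): ref=10.0000 raw=[12.0000 8.0000 20.0000 9.0000]
After op 2 tick(8): ref=18.0000 raw=[21.6000 14.4000 36.0000 16.2000]
After op 3 tick(1): ref=19.0000 raw=[22.8000 15.2000 38.0000 17.1000]
After op 4 tick(2): ref=21.0000 raw=[25.2000 16.8000 42.0000 18.9000]
Drift of clock 1 after op 4: 16.8000 - 21.0000 = -4.2000

Answer: -4.2000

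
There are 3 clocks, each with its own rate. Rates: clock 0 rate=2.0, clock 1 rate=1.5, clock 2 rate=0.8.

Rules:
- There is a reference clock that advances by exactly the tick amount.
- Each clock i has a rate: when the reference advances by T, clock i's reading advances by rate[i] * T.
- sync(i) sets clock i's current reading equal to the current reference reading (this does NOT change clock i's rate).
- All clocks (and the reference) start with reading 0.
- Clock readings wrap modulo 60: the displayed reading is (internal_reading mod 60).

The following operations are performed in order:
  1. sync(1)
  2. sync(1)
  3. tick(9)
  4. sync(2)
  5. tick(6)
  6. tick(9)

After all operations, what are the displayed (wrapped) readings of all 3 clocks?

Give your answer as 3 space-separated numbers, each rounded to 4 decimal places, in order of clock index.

Answer: 48.0000 36.0000 21.0000

Derivation:
After op 1 sync(1): ref=0.0000 raw=[0.0000 0.0000 0.0000]
After op 2 sync(1): ref=0.0000 raw=[0.0000 0.0000 0.0000]
After op 3 tick(9): ref=9.0000 raw=[18.0000 13.5000 7.2000]
After op 4 sync(2): ref=9.0000 raw=[18.0000 13.5000 9.0000]
After op 5 tick(6): ref=15.0000 raw=[30.0000 22.5000 13.8000]
After op 6 tick(9): ref=24.0000 raw=[48.0000 36.0000 21.0000]
Wrap final raw readings (mod 60): 48.0000 mod 60 = 48.0000; 36.0000 mod 60 = 36.0000; 21.0000 mod 60 = 21.0000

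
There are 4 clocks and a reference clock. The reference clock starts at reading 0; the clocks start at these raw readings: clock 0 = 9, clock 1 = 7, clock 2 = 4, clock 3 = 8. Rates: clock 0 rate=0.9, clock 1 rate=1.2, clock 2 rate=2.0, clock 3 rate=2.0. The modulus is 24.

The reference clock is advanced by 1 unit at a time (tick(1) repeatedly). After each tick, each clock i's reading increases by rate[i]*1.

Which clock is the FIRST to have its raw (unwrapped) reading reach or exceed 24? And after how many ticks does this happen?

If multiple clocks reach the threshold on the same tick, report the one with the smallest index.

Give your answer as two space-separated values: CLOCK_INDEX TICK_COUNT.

Answer: 3 8

Derivation:
clock 0: start=9, rate=0.9, needs 24-9 = 15; ticks = ceil(15/0.9) = ceil(16.6667) = 17; reading at tick 17 = 9 + 0.9*17 = 24.3000
clock 1: start=7, rate=1.2, needs 24-7 = 17; ticks = ceil(17/1.2) = ceil(14.1667) = 15; reading at tick 15 = 7 + 1.2*15 = 25.0000
clock 2: start=4, rate=2.0, needs 24-4 = 20; ticks = ceil(20/2.0) = ceil(10.0000) = 10; reading at tick 10 = 4 + 2.0*10 = 24.0000
clock 3: start=8, rate=2.0, needs 24-8 = 16; ticks = ceil(16/2.0) = ceil(8.0000) = 8; reading at tick 8 = 8 + 2.0*8 = 24.0000
Minimum tick count = 8; winners = [3]; smallest index = 3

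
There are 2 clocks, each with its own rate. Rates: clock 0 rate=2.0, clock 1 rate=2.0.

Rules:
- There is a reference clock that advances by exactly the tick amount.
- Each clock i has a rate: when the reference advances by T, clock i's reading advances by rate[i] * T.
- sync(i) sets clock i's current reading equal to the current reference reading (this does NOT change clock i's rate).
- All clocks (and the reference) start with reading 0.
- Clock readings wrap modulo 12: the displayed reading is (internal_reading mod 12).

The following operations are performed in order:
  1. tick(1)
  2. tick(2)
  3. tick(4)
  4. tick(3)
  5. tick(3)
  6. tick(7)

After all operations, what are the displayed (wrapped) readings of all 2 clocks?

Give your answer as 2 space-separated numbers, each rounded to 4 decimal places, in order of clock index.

After op 1 tick(1): ref=1.0000 raw=[2.0000 2.0000]
After op 2 tick(2): ref=3.0000 raw=[6.0000 6.0000]
After op 3 tick(4): ref=7.0000 raw=[14.0000 14.0000]
After op 4 tick(3): ref=10.0000 raw=[20.0000 20.0000]
After op 5 tick(3): ref=13.0000 raw=[26.0000 26.0000]
After op 6 tick(7): ref=20.0000 raw=[40.0000 40.0000]
Wrap final raw readings (mod 12): 40.0000 mod 12 = 4.0000; 40.0000 mod 12 = 4.0000

Answer: 4.0000 4.0000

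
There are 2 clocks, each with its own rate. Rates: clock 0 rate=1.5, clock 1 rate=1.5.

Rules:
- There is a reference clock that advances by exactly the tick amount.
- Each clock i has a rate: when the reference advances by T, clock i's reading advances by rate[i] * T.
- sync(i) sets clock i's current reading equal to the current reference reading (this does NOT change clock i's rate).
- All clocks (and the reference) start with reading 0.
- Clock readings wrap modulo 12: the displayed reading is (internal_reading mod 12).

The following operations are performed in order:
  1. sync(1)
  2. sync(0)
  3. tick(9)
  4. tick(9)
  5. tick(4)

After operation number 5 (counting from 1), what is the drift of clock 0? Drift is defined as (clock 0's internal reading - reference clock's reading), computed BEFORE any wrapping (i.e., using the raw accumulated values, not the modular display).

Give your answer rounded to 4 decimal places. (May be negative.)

After op 1 sync(1): ref=0.0000 raw=[0.0000 0.0000]
After op 2 sync(0): ref=0.0000 raw=[0.0000 0.0000]
After op 3 tick(9): ref=9.0000 raw=[13.5000 13.5000]
After op 4 tick(9): ref=18.0000 raw=[27.0000 27.0000]
After op 5 tick(4): ref=22.0000 raw=[33.0000 33.0000]
Drift of clock 0 after op 5: 33.0000 - 22.0000 = 11.0000

Answer: 11.0000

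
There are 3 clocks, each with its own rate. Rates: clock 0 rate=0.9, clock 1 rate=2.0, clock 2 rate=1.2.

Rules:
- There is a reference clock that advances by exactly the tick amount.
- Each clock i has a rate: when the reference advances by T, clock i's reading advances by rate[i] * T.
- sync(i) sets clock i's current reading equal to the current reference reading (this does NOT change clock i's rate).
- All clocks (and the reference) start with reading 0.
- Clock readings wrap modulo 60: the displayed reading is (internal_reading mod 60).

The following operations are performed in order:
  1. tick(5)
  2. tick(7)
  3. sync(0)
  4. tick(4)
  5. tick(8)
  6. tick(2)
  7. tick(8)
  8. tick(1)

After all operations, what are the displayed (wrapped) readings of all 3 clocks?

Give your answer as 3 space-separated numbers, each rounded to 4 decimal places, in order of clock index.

After op 1 tick(5): ref=5.0000 raw=[4.5000 10.0000 6.0000]
After op 2 tick(7): ref=12.0000 raw=[10.8000 24.0000 14.4000]
After op 3 sync(0): ref=12.0000 raw=[12.0000 24.0000 14.4000]
After op 4 tick(4): ref=16.0000 raw=[15.6000 32.0000 19.2000]
After op 5 tick(8): ref=24.0000 raw=[22.8000 48.0000 28.8000]
After op 6 tick(2): ref=26.0000 raw=[24.6000 52.0000 31.2000]
After op 7 tick(8): ref=34.0000 raw=[31.8000 68.0000 40.8000]
After op 8 tick(1): ref=35.0000 raw=[32.7000 70.0000 42.0000]
Wrap final raw readings (mod 60): 32.7000 mod 60 = 32.7000; 70.0000 mod 60 = 10.0000; 42.0000 mod 60 = 42.0000

Answer: 32.7000 10.0000 42.0000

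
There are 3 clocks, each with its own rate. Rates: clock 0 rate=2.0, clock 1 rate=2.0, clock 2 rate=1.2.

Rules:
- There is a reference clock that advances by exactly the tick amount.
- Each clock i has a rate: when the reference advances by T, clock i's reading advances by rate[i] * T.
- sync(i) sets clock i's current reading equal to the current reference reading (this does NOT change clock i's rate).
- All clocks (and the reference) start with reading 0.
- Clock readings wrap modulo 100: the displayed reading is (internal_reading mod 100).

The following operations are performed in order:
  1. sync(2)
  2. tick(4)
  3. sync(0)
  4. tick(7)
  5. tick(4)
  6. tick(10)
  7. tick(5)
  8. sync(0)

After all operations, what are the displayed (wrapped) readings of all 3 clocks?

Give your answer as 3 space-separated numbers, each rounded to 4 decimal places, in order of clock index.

After op 1 sync(2): ref=0.0000 raw=[0.0000 0.0000 0.0000]
After op 2 tick(4): ref=4.0000 raw=[8.0000 8.0000 4.8000]
After op 3 sync(0): ref=4.0000 raw=[4.0000 8.0000 4.8000]
After op 4 tick(7): ref=11.0000 raw=[18.0000 22.0000 13.2000]
After op 5 tick(4): ref=15.0000 raw=[26.0000 30.0000 18.0000]
After op 6 tick(10): ref=25.0000 raw=[46.0000 50.0000 30.0000]
After op 7 tick(5): ref=30.0000 raw=[56.0000 60.0000 36.0000]
After op 8 sync(0): ref=30.0000 raw=[30.0000 60.0000 36.0000]
Wrap final raw readings (mod 100): 30.0000 mod 100 = 30.0000; 60.0000 mod 100 = 60.0000; 36.0000 mod 100 = 36.0000

Answer: 30.0000 60.0000 36.0000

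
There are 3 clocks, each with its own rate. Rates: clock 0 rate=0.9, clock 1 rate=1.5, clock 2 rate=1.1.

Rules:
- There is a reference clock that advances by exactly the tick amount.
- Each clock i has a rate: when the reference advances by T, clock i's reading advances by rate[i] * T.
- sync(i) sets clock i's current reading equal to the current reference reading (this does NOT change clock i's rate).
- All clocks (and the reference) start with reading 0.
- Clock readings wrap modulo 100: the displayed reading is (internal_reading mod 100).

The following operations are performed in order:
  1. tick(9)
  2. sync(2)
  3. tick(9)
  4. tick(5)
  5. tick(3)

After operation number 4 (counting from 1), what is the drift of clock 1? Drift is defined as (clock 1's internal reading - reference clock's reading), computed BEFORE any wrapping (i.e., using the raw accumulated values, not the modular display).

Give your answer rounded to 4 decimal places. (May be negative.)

After op 1 tick(9): ref=9.0000 raw=[8.1000 13.5000 9.9000]
After op 2 sync(2): ref=9.0000 raw=[8.1000 13.5000 9.0000]
After op 3 tick(9): ref=18.0000 raw=[16.2000 27.0000 18.9000]
After op 4 tick(5): ref=23.0000 raw=[20.7000 34.5000 24.4000]
Drift of clock 1 after op 4: 34.5000 - 23.0000 = 11.5000

Answer: 11.5000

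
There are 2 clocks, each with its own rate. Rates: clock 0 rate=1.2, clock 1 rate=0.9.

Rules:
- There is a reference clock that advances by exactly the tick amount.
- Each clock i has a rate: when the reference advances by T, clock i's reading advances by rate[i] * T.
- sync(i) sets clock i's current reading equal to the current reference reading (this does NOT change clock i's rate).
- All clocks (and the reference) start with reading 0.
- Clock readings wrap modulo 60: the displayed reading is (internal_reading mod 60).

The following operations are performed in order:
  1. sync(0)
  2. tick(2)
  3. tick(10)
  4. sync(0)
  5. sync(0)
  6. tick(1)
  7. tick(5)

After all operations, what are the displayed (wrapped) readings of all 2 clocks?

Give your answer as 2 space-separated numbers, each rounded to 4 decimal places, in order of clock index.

After op 1 sync(0): ref=0.0000 raw=[0.0000 0.0000]
After op 2 tick(2): ref=2.0000 raw=[2.4000 1.8000]
After op 3 tick(10): ref=12.0000 raw=[14.4000 10.8000]
After op 4 sync(0): ref=12.0000 raw=[12.0000 10.8000]
After op 5 sync(0): ref=12.0000 raw=[12.0000 10.8000]
After op 6 tick(1): ref=13.0000 raw=[13.2000 11.7000]
After op 7 tick(5): ref=18.0000 raw=[19.2000 16.2000]
Wrap final raw readings (mod 60): 19.2000 mod 60 = 19.2000; 16.2000 mod 60 = 16.2000

Answer: 19.2000 16.2000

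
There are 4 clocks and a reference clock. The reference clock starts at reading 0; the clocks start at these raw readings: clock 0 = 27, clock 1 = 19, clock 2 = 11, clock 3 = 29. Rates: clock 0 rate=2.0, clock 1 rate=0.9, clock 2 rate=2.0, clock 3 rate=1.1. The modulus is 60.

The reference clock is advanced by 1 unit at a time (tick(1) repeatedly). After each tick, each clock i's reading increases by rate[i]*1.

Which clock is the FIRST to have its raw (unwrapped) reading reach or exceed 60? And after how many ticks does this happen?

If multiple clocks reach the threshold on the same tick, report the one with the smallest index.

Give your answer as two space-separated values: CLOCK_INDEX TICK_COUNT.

Answer: 0 17

Derivation:
clock 0: start=27, rate=2.0, needs 60-27 = 33; ticks = ceil(33/2.0) = ceil(16.5000) = 17; reading at tick 17 = 27 + 2.0*17 = 61.0000
clock 1: start=19, rate=0.9, needs 60-19 = 41; ticks = ceil(41/0.9) = ceil(45.5556) = 46; reading at tick 46 = 19 + 0.9*46 = 60.4000
clock 2: start=11, rate=2.0, needs 60-11 = 49; ticks = ceil(49/2.0) = ceil(24.5000) = 25; reading at tick 25 = 11 + 2.0*25 = 61.0000
clock 3: start=29, rate=1.1, needs 60-29 = 31; ticks = ceil(31/1.1) = ceil(28.1818) = 29; reading at tick 29 = 29 + 1.1*29 = 60.9000
Minimum tick count = 17; winners = [0]; smallest index = 0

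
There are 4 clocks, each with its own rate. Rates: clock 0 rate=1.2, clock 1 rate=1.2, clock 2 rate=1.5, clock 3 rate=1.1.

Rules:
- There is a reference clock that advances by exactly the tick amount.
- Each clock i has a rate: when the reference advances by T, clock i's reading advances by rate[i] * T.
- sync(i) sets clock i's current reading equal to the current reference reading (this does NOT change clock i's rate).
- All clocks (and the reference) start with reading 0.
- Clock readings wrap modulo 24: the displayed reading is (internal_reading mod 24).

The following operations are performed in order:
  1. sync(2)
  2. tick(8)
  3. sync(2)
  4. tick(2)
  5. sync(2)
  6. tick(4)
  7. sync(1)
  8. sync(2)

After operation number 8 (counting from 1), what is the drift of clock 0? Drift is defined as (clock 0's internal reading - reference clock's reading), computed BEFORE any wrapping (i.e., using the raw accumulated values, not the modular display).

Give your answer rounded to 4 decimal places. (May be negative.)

Answer: 2.8000

Derivation:
After op 1 sync(2): ref=0.0000 raw=[0.0000 0.0000 0.0000 0.0000]
After op 2 tick(8): ref=8.0000 raw=[9.6000 9.6000 12.0000 8.8000]
After op 3 sync(2): ref=8.0000 raw=[9.6000 9.6000 8.0000 8.8000]
After op 4 tick(2): ref=10.0000 raw=[12.0000 12.0000 11.0000 11.0000]
After op 5 sync(2): ref=10.0000 raw=[12.0000 12.0000 10.0000 11.0000]
After op 6 tick(4): ref=14.0000 raw=[16.8000 16.8000 16.0000 15.4000]
After op 7 sync(1): ref=14.0000 raw=[16.8000 14.0000 16.0000 15.4000]
After op 8 sync(2): ref=14.0000 raw=[16.8000 14.0000 14.0000 15.4000]
Drift of clock 0 after op 8: 16.8000 - 14.0000 = 2.8000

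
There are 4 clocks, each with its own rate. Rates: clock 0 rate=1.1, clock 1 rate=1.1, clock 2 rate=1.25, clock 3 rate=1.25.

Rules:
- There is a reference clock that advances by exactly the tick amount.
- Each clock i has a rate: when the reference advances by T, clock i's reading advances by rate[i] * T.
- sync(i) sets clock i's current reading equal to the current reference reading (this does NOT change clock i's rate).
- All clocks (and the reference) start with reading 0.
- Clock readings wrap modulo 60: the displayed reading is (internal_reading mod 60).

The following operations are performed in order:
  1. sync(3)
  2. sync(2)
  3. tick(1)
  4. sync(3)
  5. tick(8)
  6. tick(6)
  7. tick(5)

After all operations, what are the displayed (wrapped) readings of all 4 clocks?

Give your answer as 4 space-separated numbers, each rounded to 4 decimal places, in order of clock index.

After op 1 sync(3): ref=0.0000 raw=[0.0000 0.0000 0.0000 0.0000]
After op 2 sync(2): ref=0.0000 raw=[0.0000 0.0000 0.0000 0.0000]
After op 3 tick(1): ref=1.0000 raw=[1.1000 1.1000 1.2500 1.2500]
After op 4 sync(3): ref=1.0000 raw=[1.1000 1.1000 1.2500 1.0000]
After op 5 tick(8): ref=9.0000 raw=[9.9000 9.9000 11.2500 11.0000]
After op 6 tick(6): ref=15.0000 raw=[16.5000 16.5000 18.7500 18.5000]
After op 7 tick(5): ref=20.0000 raw=[22.0000 22.0000 25.0000 24.7500]
Wrap final raw readings (mod 60): 22.0000 mod 60 = 22.0000; 22.0000 mod 60 = 22.0000; 25.0000 mod 60 = 25.0000; 24.7500 mod 60 = 24.7500

Answer: 22.0000 22.0000 25.0000 24.7500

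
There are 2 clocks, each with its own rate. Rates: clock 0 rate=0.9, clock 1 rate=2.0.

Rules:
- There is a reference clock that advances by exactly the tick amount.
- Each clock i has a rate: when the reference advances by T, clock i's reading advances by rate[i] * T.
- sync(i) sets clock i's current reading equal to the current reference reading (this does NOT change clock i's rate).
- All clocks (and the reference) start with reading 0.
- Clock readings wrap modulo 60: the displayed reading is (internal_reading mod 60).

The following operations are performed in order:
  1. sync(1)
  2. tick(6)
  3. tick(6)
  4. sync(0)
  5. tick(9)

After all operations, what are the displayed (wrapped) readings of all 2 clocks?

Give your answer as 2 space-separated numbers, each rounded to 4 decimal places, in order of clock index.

After op 1 sync(1): ref=0.0000 raw=[0.0000 0.0000]
After op 2 tick(6): ref=6.0000 raw=[5.4000 12.0000]
After op 3 tick(6): ref=12.0000 raw=[10.8000 24.0000]
After op 4 sync(0): ref=12.0000 raw=[12.0000 24.0000]
After op 5 tick(9): ref=21.0000 raw=[20.1000 42.0000]
Wrap final raw readings (mod 60): 20.1000 mod 60 = 20.1000; 42.0000 mod 60 = 42.0000

Answer: 20.1000 42.0000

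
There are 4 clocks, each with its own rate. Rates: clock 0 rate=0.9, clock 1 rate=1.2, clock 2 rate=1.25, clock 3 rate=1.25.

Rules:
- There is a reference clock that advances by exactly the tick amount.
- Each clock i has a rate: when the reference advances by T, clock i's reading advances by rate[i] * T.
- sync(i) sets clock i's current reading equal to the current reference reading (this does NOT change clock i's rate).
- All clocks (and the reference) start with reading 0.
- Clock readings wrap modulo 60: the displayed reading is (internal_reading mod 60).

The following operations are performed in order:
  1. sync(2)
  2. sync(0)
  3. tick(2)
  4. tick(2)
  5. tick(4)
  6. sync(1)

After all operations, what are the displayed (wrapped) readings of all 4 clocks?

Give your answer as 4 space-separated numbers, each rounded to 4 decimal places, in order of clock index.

After op 1 sync(2): ref=0.0000 raw=[0.0000 0.0000 0.0000 0.0000]
After op 2 sync(0): ref=0.0000 raw=[0.0000 0.0000 0.0000 0.0000]
After op 3 tick(2): ref=2.0000 raw=[1.8000 2.4000 2.5000 2.5000]
After op 4 tick(2): ref=4.0000 raw=[3.6000 4.8000 5.0000 5.0000]
After op 5 tick(4): ref=8.0000 raw=[7.2000 9.6000 10.0000 10.0000]
After op 6 sync(1): ref=8.0000 raw=[7.2000 8.0000 10.0000 10.0000]
Wrap final raw readings (mod 60): 7.2000 mod 60 = 7.2000; 8.0000 mod 60 = 8.0000; 10.0000 mod 60 = 10.0000; 10.0000 mod 60 = 10.0000

Answer: 7.2000 8.0000 10.0000 10.0000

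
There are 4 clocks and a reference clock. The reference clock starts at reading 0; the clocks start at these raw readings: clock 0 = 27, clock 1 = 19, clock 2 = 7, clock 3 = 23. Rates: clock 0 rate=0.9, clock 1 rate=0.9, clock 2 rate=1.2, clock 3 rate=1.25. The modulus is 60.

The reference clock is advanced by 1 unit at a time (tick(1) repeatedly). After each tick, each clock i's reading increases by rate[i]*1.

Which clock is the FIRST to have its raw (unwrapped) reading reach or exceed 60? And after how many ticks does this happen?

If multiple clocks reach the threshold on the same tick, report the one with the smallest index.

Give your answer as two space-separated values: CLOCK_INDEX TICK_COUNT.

clock 0: start=27, rate=0.9, needs 60-27 = 33; ticks = ceil(33/0.9) = ceil(36.6667) = 37; reading at tick 37 = 27 + 0.9*37 = 60.3000
clock 1: start=19, rate=0.9, needs 60-19 = 41; ticks = ceil(41/0.9) = ceil(45.5556) = 46; reading at tick 46 = 19 + 0.9*46 = 60.4000
clock 2: start=7, rate=1.2, needs 60-7 = 53; ticks = ceil(53/1.2) = ceil(44.1667) = 45; reading at tick 45 = 7 + 1.2*45 = 61.0000
clock 3: start=23, rate=1.25, needs 60-23 = 37; ticks = ceil(37/1.25) = ceil(29.6000) = 30; reading at tick 30 = 23 + 1.25*30 = 60.5000
Minimum tick count = 30; winners = [3]; smallest index = 3

Answer: 3 30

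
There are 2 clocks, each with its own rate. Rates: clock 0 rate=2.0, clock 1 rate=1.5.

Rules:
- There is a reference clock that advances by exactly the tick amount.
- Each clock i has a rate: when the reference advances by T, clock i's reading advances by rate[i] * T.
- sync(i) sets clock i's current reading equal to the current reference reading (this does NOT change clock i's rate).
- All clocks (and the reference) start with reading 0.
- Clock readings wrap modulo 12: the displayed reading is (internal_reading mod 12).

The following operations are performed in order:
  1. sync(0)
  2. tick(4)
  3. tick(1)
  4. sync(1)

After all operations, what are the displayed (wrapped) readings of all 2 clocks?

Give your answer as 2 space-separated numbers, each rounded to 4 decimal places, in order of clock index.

After op 1 sync(0): ref=0.0000 raw=[0.0000 0.0000]
After op 2 tick(4): ref=4.0000 raw=[8.0000 6.0000]
After op 3 tick(1): ref=5.0000 raw=[10.0000 7.5000]
After op 4 sync(1): ref=5.0000 raw=[10.0000 5.0000]
Wrap final raw readings (mod 12): 10.0000 mod 12 = 10.0000; 5.0000 mod 12 = 5.0000

Answer: 10.0000 5.0000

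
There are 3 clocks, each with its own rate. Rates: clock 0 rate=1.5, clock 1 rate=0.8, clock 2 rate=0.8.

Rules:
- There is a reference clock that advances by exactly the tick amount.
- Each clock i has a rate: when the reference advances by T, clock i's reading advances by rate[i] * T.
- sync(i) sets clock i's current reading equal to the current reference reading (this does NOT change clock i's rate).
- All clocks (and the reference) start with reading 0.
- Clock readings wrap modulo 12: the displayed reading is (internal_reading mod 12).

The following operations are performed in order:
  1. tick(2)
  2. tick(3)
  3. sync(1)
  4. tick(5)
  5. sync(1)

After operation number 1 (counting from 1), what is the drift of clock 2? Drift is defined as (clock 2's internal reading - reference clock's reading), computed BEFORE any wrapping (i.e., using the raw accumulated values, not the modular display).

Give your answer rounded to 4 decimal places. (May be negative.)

After op 1 tick(2): ref=2.0000 raw=[3.0000 1.6000 1.6000]
Drift of clock 2 after op 1: 1.6000 - 2.0000 = -0.4000

Answer: -0.4000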